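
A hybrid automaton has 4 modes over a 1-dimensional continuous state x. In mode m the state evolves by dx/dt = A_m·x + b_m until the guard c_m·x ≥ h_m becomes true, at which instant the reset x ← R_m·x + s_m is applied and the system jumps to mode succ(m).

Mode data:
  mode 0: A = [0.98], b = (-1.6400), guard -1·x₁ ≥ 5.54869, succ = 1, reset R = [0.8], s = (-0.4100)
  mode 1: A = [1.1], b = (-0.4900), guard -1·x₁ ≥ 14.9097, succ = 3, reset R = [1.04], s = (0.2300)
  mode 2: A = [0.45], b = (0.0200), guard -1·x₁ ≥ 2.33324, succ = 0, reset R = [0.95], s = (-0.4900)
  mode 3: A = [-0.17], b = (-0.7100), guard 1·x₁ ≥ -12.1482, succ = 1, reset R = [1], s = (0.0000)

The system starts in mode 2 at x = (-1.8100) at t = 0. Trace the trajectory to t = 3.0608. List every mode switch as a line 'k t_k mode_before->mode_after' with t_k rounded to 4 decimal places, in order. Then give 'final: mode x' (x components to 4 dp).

Mode 2: guard c·x = 2.3332 hit at Δt = 0.5768 (t = 0.5768), x⁻ = (-2.3332) → reset → x⁺ = (-2.7066), jump to mode 0
Mode 0: guard c·x = 5.5487 hit at Δt = 0.5103 (t = 1.0871), x⁻ = (-5.5487) → reset → x⁺ = (-4.8490), jump to mode 1
Mode 1: guard c·x = 14.9097 hit at Δt = 0.9680 (t = 2.0551), x⁻ = (-14.9097) → reset → x⁺ = (-15.2761), jump to mode 3
Mode 3: flow for 1.0057 to horizon, guard not reached → x = (-13.5318)

1 0.5768 2->0
2 1.0871 0->1
3 2.0551 1->3
final: 3 -13.5318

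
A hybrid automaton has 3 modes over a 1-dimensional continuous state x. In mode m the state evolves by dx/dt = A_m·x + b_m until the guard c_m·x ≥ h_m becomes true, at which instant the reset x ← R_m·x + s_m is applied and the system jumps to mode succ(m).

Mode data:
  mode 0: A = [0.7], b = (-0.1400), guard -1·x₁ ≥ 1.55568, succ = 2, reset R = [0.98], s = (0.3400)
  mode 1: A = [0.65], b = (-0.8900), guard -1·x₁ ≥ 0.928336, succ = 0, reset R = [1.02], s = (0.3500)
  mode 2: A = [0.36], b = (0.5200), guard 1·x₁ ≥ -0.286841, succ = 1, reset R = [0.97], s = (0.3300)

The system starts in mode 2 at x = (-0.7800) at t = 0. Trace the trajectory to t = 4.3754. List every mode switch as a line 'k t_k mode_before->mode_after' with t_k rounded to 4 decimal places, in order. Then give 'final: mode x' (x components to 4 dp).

1 1.5421 2->1
2 2.3977 1->0
3 3.5261 0->2
final: 2 -1.0916

Mode 2: guard c·x = -0.2868 hit at Δt = 1.5421 (t = 1.5421), x⁻ = (-0.2868) → reset → x⁺ = (0.0518), jump to mode 1
Mode 1: guard c·x = 0.9283 hit at Δt = 0.8556 (t = 2.3977), x⁻ = (-0.9283) → reset → x⁺ = (-0.5969), jump to mode 0
Mode 0: guard c·x = 1.5557 hit at Δt = 1.1284 (t = 3.5261), x⁻ = (-1.5557) → reset → x⁺ = (-1.1846), jump to mode 2
Mode 2: flow for 0.8493 to horizon, guard not reached → x = (-1.0916)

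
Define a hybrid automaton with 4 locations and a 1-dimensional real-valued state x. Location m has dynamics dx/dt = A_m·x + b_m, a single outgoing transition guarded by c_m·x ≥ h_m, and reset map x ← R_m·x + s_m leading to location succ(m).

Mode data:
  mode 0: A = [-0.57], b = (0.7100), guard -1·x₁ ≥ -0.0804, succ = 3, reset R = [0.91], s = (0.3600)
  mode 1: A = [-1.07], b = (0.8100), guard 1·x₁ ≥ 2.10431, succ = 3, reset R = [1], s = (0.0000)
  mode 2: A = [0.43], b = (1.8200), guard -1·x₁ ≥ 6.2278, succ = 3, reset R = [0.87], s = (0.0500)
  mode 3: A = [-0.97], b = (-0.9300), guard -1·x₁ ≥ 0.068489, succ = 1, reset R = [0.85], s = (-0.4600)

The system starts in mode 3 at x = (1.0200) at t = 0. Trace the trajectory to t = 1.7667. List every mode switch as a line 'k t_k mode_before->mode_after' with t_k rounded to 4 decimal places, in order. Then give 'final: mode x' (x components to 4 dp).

1 0.8234 3->1
final: 1 0.2922

Mode 3: guard c·x = 0.0685 hit at Δt = 0.8234 (t = 0.8234), x⁻ = (-0.0685) → reset → x⁺ = (-0.5182), jump to mode 1
Mode 1: flow for 0.9433 to horizon, guard not reached → x = (0.2922)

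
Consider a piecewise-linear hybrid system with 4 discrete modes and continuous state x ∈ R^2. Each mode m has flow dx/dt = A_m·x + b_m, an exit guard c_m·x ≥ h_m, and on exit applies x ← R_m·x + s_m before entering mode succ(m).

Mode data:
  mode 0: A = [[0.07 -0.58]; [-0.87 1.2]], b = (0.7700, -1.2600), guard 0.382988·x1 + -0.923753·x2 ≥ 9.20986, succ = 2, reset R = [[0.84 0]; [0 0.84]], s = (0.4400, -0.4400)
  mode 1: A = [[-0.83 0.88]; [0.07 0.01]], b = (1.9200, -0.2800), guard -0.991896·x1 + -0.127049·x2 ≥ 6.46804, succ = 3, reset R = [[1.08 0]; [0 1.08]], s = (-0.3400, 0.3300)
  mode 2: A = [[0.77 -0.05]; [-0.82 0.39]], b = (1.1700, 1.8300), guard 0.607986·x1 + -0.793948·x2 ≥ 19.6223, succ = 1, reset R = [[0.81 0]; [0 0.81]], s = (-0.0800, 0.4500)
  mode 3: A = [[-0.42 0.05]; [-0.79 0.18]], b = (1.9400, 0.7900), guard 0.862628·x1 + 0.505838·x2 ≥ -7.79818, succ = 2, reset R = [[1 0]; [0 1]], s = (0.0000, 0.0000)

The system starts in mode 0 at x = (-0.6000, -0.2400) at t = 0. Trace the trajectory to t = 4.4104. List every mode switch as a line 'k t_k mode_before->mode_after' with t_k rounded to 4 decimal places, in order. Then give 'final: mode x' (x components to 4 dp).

1 1.5941 0->2
2 2.7277 2->1
3 4.0477 1->3
final: 3 -4.3283 -13.3112

Mode 0: guard c·x = 9.2099 hit at Δt = 1.5941 (t = 1.5941), x⁻ = (3.2932, -8.6047) → reset → x⁺ = (3.2063, -7.6679), jump to mode 2
Mode 2: guard c·x = 19.6223 hit at Δt = 1.1336 (t = 2.7277), x⁻ = (10.7498, -16.4829) → reset → x⁺ = (8.6273, -12.9012), jump to mode 1
Mode 1: guard c·x = 6.4680 hit at Δt = 1.3200 (t = 4.0477), x⁻ = (-4.8080, -13.3730) → reset → x⁺ = (-5.5326, -14.1129), jump to mode 3
Mode 3: flow for 0.3627 to horizon, guard not reached → x = (-4.3283, -13.3112)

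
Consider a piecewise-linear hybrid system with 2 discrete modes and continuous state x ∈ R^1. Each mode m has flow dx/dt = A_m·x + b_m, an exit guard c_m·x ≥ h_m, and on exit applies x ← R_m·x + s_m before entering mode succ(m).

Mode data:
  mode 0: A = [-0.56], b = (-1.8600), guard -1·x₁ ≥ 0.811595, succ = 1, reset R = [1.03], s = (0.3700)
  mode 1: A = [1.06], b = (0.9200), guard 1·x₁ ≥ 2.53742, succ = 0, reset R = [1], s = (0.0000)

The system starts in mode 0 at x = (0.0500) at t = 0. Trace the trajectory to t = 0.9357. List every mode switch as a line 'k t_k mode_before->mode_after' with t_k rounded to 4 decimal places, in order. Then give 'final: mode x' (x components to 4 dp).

1 0.5270 0->1
final: 1 -0.2480

Mode 0: guard c·x = 0.8116 hit at Δt = 0.5270 (t = 0.5270), x⁻ = (-0.8116) → reset → x⁺ = (-0.4659), jump to mode 1
Mode 1: flow for 0.4087 to horizon, guard not reached → x = (-0.2480)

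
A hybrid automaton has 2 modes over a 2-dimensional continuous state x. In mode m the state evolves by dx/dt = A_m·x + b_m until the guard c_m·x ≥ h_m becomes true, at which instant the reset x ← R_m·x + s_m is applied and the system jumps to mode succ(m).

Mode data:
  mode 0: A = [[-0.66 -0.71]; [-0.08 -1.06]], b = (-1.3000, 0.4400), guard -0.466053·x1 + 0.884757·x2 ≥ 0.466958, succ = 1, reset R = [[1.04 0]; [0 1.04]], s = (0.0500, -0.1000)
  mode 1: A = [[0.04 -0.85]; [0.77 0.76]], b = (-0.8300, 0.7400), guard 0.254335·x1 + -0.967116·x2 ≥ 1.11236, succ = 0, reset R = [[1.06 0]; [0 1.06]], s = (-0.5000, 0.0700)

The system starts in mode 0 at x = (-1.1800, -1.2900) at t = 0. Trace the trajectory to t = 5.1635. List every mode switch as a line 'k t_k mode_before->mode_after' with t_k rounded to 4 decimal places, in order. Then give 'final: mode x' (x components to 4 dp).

Mode 0: guard c·x = 0.4670 hit at Δt = 0.9664 (t = 0.9664), x⁻ = (-1.2681, -0.1402) → reset → x⁺ = (-1.2688, -0.2458), jump to mode 1
Mode 1: guard c·x = 1.1124 hit at Δt = 1.2794 (t = 2.2458), x⁻ = (-1.5712, -1.5634) → reset → x⁺ = (-2.1655, -1.5872), jump to mode 0
Mode 0: guard c·x = 0.4670 hit at Δt = 0.7855 (t = 3.0313), x⁻ = (-1.7181, -0.3772) → reset → x⁺ = (-1.7368, -0.4923), jump to mode 1
Mode 1: guard c·x = 1.1124 hit at Δt = 0.7931 (t = 3.8244), x⁻ = (-1.7813, -1.6186) → reset → x⁺ = (-2.3882, -1.6458), jump to mode 0
Mode 0: guard c·x = 0.4670 hit at Δt = 0.7384 (t = 4.5628), x⁻ = (-1.8461, -0.4446) → reset → x⁺ = (-1.8699, -0.5624), jump to mode 1
Mode 1: flow for 0.6007 to horizon, guard not reached → x = (-1.9181, -1.4557)

1 0.9664 0->1
2 2.2458 1->0
3 3.0313 0->1
4 3.8244 1->0
5 4.5628 0->1
final: 1 -1.9181 -1.4557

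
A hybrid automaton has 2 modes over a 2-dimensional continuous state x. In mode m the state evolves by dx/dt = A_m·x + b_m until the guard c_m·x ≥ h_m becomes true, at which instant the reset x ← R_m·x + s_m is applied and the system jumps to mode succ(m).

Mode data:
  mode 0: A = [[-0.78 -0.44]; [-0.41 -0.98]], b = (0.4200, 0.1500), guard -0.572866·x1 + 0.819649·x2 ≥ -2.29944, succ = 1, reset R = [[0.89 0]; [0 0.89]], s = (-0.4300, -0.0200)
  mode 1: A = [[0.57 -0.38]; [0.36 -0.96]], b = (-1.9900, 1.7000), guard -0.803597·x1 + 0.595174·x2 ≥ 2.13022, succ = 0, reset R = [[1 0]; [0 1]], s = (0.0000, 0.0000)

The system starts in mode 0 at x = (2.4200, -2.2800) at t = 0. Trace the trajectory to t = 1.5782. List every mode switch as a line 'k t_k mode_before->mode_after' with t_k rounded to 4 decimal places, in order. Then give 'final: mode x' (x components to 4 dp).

1 0.8535 0->1
final: 1 0.3643 0.4117

Mode 0: guard c·x = -2.2994 hit at Δt = 0.8535 (t = 0.8535), x⁻ = (1.9866, -1.4169) → reset → x⁺ = (1.3381, -1.2811), jump to mode 1
Mode 1: flow for 0.7247 to horizon, guard not reached → x = (0.3643, 0.4117)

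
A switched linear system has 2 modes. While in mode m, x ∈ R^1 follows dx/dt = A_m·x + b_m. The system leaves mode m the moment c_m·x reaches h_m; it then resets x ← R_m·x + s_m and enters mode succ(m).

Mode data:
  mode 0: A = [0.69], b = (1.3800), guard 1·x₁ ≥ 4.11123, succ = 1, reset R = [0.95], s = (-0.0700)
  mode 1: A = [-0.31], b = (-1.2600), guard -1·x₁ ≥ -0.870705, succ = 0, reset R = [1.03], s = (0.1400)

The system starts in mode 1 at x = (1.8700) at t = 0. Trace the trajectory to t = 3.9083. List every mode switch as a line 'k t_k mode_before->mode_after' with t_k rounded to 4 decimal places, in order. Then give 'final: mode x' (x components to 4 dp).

1 0.5948 1->0
2 1.6083 0->1
3 3.1260 1->0
final: 0 3.2101

Mode 1: guard c·x = -0.8707 hit at Δt = 0.5948 (t = 0.5948), x⁻ = (0.8707) → reset → x⁺ = (1.0368), jump to mode 0
Mode 0: guard c·x = 4.1112 hit at Δt = 1.0135 (t = 1.6083), x⁻ = (4.1112) → reset → x⁺ = (3.8357), jump to mode 1
Mode 1: guard c·x = -0.8707 hit at Δt = 1.5177 (t = 3.1260), x⁻ = (0.8707) → reset → x⁺ = (1.0368), jump to mode 0
Mode 0: flow for 0.7823 to horizon, guard not reached → x = (3.2101)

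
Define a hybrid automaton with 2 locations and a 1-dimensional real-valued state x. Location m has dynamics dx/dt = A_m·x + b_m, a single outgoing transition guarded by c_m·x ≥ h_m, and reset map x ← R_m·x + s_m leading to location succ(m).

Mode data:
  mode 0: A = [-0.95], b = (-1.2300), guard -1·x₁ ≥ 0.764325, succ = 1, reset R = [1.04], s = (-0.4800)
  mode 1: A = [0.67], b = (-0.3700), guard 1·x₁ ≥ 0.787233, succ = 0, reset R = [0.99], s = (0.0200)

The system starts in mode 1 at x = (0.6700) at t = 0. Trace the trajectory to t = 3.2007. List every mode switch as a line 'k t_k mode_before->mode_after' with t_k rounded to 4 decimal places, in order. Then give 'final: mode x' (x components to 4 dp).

Mode 1: guard c·x = 0.7872 hit at Δt = 1.0312 (t = 1.0312), x⁻ = (0.7872) → reset → x⁺ = (0.7994), jump to mode 0
Mode 0: guard c·x = 0.7643 hit at Δt = 1.4455 (t = 2.4767), x⁻ = (-0.7643) → reset → x⁺ = (-1.2749), jump to mode 1
Mode 1: flow for 0.7240 to horizon, guard not reached → x = (-2.4156)

1 1.0312 1->0
2 2.4767 0->1
final: 1 -2.4156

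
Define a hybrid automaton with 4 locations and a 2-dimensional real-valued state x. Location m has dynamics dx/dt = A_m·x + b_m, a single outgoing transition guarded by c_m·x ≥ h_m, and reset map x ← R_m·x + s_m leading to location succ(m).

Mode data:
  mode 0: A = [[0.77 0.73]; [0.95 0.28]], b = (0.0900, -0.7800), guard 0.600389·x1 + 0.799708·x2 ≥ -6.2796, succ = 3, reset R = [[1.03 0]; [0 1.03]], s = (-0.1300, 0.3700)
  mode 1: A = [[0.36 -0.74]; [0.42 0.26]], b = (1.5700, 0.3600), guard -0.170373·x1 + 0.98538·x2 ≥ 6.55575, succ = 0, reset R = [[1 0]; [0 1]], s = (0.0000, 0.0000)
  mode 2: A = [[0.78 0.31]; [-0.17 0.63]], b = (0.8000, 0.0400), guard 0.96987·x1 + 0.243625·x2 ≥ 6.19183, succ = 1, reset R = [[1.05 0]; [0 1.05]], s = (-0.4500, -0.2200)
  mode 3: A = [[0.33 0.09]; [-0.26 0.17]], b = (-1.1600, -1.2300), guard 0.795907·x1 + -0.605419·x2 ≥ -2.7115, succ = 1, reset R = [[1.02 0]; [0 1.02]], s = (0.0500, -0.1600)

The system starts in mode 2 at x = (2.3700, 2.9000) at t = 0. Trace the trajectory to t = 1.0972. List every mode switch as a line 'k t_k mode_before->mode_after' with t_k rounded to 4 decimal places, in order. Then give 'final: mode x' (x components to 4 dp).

Mode 2: guard c·x = 6.1918 hit at Δt = 0.6370 (t = 0.6370), x⁻ = (5.4103, 3.8772) → reset → x⁺ = (5.2308, 3.8511), jump to mode 1
Mode 1: flow for 0.4602 to horizon, guard not reached → x = (5.2242, 5.6001)

1 0.6370 2->1
final: 1 5.2242 5.6001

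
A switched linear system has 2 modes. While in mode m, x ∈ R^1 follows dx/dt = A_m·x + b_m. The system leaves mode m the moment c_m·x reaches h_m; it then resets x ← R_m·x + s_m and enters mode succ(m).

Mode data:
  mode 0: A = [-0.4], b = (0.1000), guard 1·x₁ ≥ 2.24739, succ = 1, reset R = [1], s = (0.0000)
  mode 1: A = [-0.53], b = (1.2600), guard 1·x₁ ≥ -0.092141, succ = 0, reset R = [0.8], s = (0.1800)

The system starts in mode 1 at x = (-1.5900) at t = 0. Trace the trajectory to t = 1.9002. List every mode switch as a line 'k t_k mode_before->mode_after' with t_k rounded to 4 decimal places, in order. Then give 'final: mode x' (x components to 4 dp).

Mode 1: guard c·x = -0.0921 hit at Δt = 0.8945 (t = 0.8945), x⁻ = (-0.0921) → reset → x⁺ = (0.1063), jump to mode 0
Mode 0: flow for 1.0057 to horizon, guard not reached → x = (0.1539)

1 0.8945 1->0
final: 0 0.1539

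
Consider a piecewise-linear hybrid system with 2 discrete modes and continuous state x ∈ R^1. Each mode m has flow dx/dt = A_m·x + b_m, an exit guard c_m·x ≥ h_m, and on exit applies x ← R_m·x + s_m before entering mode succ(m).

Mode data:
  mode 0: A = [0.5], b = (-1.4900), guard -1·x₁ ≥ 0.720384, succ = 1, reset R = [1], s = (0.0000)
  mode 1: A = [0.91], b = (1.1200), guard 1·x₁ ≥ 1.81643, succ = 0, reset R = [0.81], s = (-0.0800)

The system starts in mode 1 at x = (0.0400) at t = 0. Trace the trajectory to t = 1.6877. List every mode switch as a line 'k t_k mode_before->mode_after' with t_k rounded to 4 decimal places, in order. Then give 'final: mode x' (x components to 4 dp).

1 0.9611 1->0
final: 0 0.6954

Mode 1: guard c·x = 1.8164 hit at Δt = 0.9611 (t = 0.9611), x⁻ = (1.8164) → reset → x⁺ = (1.3913), jump to mode 0
Mode 0: flow for 0.7266 to horizon, guard not reached → x = (0.6954)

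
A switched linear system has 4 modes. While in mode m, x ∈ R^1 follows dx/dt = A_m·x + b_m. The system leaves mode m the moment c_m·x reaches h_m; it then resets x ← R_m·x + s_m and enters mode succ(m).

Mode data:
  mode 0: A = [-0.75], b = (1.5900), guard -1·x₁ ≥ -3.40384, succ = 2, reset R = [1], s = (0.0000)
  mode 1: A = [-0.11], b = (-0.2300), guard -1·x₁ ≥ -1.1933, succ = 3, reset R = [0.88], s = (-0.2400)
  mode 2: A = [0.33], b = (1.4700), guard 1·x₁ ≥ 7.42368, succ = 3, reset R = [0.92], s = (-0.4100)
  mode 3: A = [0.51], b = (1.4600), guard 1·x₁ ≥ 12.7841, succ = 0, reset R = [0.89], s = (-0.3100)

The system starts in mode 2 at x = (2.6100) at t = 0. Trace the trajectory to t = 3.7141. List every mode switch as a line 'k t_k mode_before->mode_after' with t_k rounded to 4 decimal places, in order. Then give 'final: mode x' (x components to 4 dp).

1 1.5746 2->3
2 2.5984 3->0
final: 0 5.9953

Mode 2: guard c·x = 7.4237 hit at Δt = 1.5746 (t = 1.5746), x⁻ = (7.4237) → reset → x⁺ = (6.4198), jump to mode 3
Mode 3: guard c·x = 12.7841 hit at Δt = 1.0238 (t = 2.5984), x⁻ = (12.7841) → reset → x⁺ = (11.0678), jump to mode 0
Mode 0: flow for 1.1157 to horizon, guard not reached → x = (5.9953)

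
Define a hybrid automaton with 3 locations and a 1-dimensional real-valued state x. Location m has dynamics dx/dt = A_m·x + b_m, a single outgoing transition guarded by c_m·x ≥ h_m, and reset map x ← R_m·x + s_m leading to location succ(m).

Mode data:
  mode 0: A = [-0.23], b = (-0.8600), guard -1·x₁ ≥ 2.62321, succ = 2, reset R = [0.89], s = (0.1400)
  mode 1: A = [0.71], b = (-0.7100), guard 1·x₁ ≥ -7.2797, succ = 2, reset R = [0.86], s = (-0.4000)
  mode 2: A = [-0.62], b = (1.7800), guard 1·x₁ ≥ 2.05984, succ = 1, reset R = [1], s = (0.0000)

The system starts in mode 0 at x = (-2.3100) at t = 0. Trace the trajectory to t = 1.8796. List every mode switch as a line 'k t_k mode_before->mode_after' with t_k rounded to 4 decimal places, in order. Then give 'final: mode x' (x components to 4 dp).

Mode 0: guard c·x = 2.6232 hit at Δt = 1.0756 (t = 1.0756), x⁻ = (-2.6232) → reset → x⁺ = (-2.1947), jump to mode 2
Mode 2: flow for 0.8040 to horizon, guard not reached → x = (-0.2062)

1 1.0756 0->2
final: 2 -0.2062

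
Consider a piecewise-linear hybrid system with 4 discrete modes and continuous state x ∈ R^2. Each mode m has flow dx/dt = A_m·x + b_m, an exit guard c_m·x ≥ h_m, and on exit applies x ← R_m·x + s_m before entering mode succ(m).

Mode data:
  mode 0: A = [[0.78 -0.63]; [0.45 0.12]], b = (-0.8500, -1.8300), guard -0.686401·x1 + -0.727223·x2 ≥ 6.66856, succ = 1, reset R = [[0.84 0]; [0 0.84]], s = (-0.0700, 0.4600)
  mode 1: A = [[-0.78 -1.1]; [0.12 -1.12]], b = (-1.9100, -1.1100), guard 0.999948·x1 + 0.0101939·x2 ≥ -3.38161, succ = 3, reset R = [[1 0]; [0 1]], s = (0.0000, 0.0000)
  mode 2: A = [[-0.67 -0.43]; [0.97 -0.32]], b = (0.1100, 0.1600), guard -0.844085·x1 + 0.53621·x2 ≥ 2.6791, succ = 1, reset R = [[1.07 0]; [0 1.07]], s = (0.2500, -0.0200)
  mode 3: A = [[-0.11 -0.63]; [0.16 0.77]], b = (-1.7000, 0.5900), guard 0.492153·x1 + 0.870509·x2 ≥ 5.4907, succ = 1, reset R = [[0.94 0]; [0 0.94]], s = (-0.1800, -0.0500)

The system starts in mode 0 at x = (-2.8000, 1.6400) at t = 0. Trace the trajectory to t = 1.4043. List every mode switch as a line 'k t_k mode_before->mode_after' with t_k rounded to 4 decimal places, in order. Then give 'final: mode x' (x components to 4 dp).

1 0.9664 0->1
final: 1 -4.4933 -1.5021

Mode 0: guard c·x = 6.6686 hit at Δt = 0.9664 (t = 0.9664), x⁻ = (-7.2794, -2.2991) → reset → x⁺ = (-6.1847, -1.4712), jump to mode 1
Mode 1: flow for 0.4379 to horizon, guard not reached → x = (-4.4933, -1.5021)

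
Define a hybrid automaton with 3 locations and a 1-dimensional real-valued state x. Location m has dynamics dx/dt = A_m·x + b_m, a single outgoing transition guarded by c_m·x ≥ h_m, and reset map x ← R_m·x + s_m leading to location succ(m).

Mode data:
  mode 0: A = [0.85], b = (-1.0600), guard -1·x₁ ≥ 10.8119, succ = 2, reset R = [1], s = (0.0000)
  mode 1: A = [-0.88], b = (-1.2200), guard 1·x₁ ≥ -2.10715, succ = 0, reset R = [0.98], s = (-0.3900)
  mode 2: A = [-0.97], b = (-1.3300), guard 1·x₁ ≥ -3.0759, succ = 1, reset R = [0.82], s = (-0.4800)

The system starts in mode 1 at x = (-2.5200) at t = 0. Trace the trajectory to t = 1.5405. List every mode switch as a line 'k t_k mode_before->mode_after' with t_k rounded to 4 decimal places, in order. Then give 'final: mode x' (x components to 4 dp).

1 0.5146 1->0
final: 0 -7.6073

Mode 1: guard c·x = -2.1071 hit at Δt = 0.5146 (t = 0.5146), x⁻ = (-2.1071) → reset → x⁺ = (-2.4550), jump to mode 0
Mode 0: flow for 1.0259 to horizon, guard not reached → x = (-7.6073)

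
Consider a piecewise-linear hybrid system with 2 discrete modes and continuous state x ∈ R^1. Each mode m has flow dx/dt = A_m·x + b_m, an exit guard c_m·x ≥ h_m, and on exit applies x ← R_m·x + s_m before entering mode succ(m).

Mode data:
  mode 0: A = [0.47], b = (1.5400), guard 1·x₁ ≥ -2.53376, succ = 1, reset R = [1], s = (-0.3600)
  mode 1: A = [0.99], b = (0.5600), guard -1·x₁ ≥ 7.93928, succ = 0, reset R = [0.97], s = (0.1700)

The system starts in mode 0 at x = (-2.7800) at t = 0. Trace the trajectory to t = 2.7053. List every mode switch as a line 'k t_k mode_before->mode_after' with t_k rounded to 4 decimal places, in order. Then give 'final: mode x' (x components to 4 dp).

Mode 0: guard c·x = -2.5338 hit at Δt = 0.8568 (t = 0.8568), x⁻ = (-2.5338) → reset → x⁺ = (-2.8938), jump to mode 1
Mode 1: guard c·x = 7.9393 hit at Δt = 1.1645 (t = 2.0213), x⁻ = (-7.9393) → reset → x⁺ = (-7.5311), jump to mode 0
Mode 0: flow for 0.6840 to horizon, guard not reached → x = (-9.1443)

1 0.8568 0->1
2 2.0213 1->0
final: 0 -9.1443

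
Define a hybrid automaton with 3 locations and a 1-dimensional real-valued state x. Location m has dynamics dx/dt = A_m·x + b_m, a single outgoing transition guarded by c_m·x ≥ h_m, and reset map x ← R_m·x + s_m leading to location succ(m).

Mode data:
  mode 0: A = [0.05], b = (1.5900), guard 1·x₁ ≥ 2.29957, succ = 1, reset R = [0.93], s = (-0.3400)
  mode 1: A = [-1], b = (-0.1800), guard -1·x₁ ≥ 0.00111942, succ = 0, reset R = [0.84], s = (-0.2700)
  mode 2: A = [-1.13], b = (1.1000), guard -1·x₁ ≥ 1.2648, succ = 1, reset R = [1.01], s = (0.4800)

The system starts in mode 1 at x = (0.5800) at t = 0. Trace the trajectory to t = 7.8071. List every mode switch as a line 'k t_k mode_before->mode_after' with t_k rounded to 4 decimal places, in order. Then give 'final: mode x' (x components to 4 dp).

1 1.4466 1->0
2 3.0141 0->1
3 5.4175 1->0
4 6.9850 0->1
final: 1 0.6896

Mode 1: guard c·x = 0.0011 hit at Δt = 1.4466 (t = 1.4466), x⁻ = (-0.0011) → reset → x⁺ = (-0.2709), jump to mode 0
Mode 0: guard c·x = 2.2996 hit at Δt = 1.5675 (t = 3.0141), x⁻ = (2.2996) → reset → x⁺ = (1.7986), jump to mode 1
Mode 1: guard c·x = 0.0011 hit at Δt = 2.4034 (t = 5.4175), x⁻ = (-0.0011) → reset → x⁺ = (-0.2709), jump to mode 0
Mode 0: guard c·x = 2.2996 hit at Δt = 1.5675 (t = 6.9850), x⁻ = (2.2996) → reset → x⁺ = (1.7986), jump to mode 1
Mode 1: flow for 0.8221 to horizon, guard not reached → x = (0.6896)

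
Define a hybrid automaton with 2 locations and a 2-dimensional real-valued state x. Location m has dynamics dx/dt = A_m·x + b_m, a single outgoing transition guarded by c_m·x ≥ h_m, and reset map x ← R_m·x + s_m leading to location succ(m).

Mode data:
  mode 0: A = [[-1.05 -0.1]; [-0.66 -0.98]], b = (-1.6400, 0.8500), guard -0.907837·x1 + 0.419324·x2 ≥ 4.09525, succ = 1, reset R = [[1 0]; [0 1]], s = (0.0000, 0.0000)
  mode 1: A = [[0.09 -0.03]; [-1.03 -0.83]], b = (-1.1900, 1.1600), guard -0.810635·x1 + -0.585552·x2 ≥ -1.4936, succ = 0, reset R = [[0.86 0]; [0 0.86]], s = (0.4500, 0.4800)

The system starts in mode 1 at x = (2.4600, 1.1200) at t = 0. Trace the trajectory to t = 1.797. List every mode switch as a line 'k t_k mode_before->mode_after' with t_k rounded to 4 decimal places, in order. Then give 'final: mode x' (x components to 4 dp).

Mode 1: guard c·x = -1.4936 hit at Δt = 0.6905 (t = 0.6905), x⁻ = (1.7585, 0.1162) → reset → x⁺ = (1.9623, 0.5800), jump to mode 0
Mode 0: flow for 1.1065 to horizon, guard not reached → x = (-0.4911, 0.6380)

1 0.6905 1->0
final: 0 -0.4911 0.6380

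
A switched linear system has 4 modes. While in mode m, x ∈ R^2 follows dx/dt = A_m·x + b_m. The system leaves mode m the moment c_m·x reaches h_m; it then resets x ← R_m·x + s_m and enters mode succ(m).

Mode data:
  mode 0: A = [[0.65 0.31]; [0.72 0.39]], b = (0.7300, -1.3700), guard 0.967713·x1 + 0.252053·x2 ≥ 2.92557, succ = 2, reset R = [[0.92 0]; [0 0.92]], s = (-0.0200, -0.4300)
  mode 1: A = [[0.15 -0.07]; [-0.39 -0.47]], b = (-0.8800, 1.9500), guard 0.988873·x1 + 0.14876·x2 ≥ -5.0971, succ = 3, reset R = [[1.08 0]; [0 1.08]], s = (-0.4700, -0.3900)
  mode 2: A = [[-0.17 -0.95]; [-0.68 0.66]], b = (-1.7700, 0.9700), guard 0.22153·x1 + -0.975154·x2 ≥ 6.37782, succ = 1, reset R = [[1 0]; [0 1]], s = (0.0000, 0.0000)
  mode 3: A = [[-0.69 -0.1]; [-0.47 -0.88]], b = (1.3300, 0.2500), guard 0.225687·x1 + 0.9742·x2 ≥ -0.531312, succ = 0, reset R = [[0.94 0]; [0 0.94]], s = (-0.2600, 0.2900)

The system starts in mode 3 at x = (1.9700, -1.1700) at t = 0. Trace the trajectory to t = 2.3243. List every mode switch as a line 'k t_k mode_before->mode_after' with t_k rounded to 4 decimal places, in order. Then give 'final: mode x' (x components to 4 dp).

Mode 3: guard c·x = -0.5313 hit at Δt = 0.5975 (t = 0.5975), x⁻ = (2.0084, -1.0107) → reset → x⁺ = (1.6279, -0.6600), jump to mode 0
Mode 0: guard c·x = 2.9256 hit at Δt = 0.7682 (t = 1.3657), x⁻ = (3.1877, -0.6316) → reset → x⁺ = (2.9127, -1.0110), jump to mode 2
Mode 2: flow for 0.9586 to horizon, guard not reached → x = (2.5339, -2.9645)

1 0.5975 3->0
2 1.3657 0->2
final: 2 2.5339 -2.9645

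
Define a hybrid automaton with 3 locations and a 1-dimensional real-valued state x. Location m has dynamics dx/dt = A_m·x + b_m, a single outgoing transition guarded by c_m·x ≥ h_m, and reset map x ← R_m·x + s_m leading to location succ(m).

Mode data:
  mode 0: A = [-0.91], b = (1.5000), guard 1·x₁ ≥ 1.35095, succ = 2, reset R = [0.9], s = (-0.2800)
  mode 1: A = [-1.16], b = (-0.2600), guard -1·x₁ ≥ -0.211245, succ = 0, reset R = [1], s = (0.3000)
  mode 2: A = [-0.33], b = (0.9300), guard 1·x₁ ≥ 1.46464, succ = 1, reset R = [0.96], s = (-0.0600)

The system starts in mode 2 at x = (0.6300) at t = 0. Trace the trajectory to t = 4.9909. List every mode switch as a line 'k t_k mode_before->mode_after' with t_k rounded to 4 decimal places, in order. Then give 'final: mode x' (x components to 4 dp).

Mode 2: guard c·x = 1.4646 hit at Δt = 1.4556 (t = 1.4556), x⁻ = (1.4646) → reset → x⁺ = (1.3461), jump to mode 1
Mode 1: guard c·x = -0.2112 hit at Δt = 1.1058 (t = 2.5614), x⁻ = (0.2112) → reset → x⁺ = (0.5112), jump to mode 0
Mode 0: guard c·x = 1.3510 hit at Δt = 1.4738 (t = 4.0352), x⁻ = (1.3510) → reset → x⁺ = (0.9359), jump to mode 2
Mode 2: flow for 0.9557 to horizon, guard not reached → x = (1.4450)

1 1.4556 2->1
2 2.5614 1->0
3 4.0352 0->2
final: 2 1.4450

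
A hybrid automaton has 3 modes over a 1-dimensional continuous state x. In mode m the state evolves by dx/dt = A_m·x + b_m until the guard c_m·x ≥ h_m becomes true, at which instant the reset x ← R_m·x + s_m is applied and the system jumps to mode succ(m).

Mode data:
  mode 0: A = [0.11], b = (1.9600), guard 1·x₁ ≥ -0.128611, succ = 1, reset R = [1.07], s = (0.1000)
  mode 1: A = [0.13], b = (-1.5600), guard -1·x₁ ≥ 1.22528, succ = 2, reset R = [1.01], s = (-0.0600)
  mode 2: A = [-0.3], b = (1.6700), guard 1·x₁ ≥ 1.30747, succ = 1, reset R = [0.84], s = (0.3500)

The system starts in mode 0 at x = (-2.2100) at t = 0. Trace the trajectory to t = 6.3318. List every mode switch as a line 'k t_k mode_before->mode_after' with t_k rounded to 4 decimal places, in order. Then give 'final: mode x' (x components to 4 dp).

Mode 0: guard c·x = -0.1286 hit at Δt = 1.1380 (t = 1.1380), x⁻ = (-0.1286) → reset → x⁺ = (-0.0376), jump to mode 1
Mode 1: guard c·x = 1.2253 hit at Δt = 0.7238 (t = 1.8618), x⁻ = (-1.2253) → reset → x⁺ = (-1.2975), jump to mode 2
Mode 2: guard c·x = 1.3075 hit at Δt = 1.5908 (t = 3.4526), x⁻ = (1.3075) → reset → x⁺ = (1.4483), jump to mode 1
Mode 1: guard c·x = 1.2253 hit at Δt = 1.7372 (t = 5.1898), x⁻ = (-1.2253) → reset → x⁺ = (-1.2975), jump to mode 2
Mode 2: flow for 1.1420 to horizon, guard not reached → x = (0.6936)

1 1.1380 0->1
2 1.8618 1->2
3 3.4526 2->1
4 5.1898 1->2
final: 2 0.6936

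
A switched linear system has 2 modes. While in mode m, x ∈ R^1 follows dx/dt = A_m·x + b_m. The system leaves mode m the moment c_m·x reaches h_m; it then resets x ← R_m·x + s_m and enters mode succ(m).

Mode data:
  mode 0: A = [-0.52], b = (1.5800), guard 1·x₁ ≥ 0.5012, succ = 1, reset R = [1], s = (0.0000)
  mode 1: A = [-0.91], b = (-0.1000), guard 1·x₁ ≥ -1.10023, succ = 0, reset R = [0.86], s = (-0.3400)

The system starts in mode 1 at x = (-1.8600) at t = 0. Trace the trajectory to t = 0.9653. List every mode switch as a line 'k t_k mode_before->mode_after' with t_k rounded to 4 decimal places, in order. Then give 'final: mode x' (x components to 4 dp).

Mode 1: guard c·x = -1.1002 hit at Δt = 0.6257 (t = 0.6257), x⁻ = (-1.1002) → reset → x⁺ = (-1.2862), jump to mode 0
Mode 0: flow for 0.3396 to horizon, guard not reached → x = (-0.5861)

1 0.6257 1->0
final: 0 -0.5861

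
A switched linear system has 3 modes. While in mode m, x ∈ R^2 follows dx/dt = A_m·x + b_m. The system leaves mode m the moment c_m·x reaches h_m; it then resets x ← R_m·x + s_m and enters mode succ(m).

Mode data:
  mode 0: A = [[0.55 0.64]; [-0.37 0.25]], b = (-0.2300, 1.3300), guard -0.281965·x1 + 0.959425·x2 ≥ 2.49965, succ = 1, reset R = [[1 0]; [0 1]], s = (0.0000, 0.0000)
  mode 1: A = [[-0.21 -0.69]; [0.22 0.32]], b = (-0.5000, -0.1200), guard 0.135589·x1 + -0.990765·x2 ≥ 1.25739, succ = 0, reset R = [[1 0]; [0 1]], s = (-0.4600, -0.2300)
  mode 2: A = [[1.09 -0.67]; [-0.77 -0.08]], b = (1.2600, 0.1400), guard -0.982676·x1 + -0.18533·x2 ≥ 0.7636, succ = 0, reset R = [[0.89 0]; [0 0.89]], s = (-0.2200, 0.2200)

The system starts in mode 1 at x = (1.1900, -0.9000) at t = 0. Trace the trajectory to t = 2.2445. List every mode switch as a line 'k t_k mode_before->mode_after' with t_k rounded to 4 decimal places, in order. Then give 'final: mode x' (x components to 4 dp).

Mode 1: guard c·x = 1.2574 hit at Δt = 1.1410 (t = 1.1410), x⁻ = (1.1318, -1.1142) → reset → x⁺ = (0.6718, -1.3442), jump to mode 0
Mode 0: flow for 1.1035 to horizon, guard not reached → x = (0.0157, -0.2352)

1 1.1410 1->0
final: 0 0.0157 -0.2352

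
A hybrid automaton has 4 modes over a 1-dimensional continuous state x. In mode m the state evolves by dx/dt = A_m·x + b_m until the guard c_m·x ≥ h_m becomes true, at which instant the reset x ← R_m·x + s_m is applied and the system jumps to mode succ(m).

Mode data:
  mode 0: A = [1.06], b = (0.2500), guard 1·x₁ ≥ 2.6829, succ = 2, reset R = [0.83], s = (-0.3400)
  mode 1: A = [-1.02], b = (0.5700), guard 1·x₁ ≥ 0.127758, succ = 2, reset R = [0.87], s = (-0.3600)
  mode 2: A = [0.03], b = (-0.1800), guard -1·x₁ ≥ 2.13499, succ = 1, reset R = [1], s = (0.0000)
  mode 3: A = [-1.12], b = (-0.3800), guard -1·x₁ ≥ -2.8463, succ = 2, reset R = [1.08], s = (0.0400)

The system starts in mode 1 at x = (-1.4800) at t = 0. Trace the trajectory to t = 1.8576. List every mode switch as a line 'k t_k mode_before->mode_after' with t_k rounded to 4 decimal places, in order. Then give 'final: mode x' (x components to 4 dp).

Mode 1: guard c·x = 0.1278 hit at Δt = 1.5234 (t = 1.5234), x⁻ = (0.1278) → reset → x⁺ = (-0.2489), jump to mode 2
Mode 2: flow for 0.3342 to horizon, guard not reached → x = (-0.3118)

1 1.5234 1->2
final: 2 -0.3118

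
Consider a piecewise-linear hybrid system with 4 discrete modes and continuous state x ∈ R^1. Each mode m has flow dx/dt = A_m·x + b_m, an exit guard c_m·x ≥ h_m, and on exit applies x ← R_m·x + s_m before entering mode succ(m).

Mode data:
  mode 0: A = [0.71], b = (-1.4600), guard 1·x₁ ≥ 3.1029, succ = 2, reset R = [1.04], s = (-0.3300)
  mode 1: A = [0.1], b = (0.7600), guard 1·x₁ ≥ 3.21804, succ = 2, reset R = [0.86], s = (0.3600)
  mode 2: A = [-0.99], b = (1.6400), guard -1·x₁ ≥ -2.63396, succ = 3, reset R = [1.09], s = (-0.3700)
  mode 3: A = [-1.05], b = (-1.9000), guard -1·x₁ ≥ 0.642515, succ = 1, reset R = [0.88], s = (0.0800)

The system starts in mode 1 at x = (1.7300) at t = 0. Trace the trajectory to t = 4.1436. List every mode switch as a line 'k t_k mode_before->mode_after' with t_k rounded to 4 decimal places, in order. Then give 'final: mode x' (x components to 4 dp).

Mode 1: guard c·x = 3.2180 hit at Δt = 1.4798 (t = 1.4798), x⁻ = (3.2180) → reset → x⁺ = (3.1275), jump to mode 2
Mode 2: guard c·x = -2.6340 hit at Δt = 0.4129 (t = 1.8927), x⁻ = (2.6340) → reset → x⁺ = (2.5010), jump to mode 3
Mode 3: guard c·x = 0.6425 hit at Δt = 1.2444 (t = 3.1371), x⁻ = (-0.6425) → reset → x⁺ = (-0.4854), jump to mode 1
Mode 1: flow for 1.0065 to horizon, guard not reached → x = (0.2679)

1 1.4798 1->2
2 1.8927 2->3
3 3.1371 3->1
final: 1 0.2679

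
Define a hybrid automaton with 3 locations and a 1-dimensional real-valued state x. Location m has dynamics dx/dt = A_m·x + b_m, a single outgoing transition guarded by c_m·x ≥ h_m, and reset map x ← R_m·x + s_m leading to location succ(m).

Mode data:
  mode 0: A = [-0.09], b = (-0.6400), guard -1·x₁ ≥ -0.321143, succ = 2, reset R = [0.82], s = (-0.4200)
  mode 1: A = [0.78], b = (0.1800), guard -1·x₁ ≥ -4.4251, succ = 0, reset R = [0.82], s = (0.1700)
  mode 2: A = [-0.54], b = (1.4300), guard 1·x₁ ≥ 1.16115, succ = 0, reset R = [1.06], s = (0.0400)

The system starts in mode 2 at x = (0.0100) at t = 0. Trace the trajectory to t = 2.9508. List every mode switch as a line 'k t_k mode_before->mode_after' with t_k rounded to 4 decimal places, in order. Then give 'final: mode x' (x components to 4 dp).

1 1.0617 2->0
2 2.3978 0->2
final: 2 0.5674

Mode 2: guard c·x = 1.1611 hit at Δt = 1.0617 (t = 1.0617), x⁻ = (1.1611) → reset → x⁺ = (1.2708), jump to mode 0
Mode 0: guard c·x = -0.3211 hit at Δt = 1.3361 (t = 2.3978), x⁻ = (0.3211) → reset → x⁺ = (-0.1567), jump to mode 2
Mode 2: flow for 0.5530 to horizon, guard not reached → x = (0.5674)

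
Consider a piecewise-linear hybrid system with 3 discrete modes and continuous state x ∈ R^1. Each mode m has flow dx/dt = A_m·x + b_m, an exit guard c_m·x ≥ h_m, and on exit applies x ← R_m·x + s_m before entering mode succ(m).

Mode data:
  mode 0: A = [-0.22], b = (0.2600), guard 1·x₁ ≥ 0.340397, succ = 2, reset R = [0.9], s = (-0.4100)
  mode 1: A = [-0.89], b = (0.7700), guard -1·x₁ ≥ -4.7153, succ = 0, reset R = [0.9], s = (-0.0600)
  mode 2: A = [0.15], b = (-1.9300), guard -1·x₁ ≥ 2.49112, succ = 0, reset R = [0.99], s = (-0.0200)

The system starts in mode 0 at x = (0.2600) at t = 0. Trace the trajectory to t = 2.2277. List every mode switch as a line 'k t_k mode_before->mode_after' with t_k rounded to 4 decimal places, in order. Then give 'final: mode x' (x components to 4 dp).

Mode 0: guard c·x = 0.3404 hit at Δt = 0.4148 (t = 0.4148), x⁻ = (0.3404) → reset → x⁺ = (-0.1036), jump to mode 2
Mode 2: guard c·x = 2.4911 hit at Δt = 1.1264 (t = 1.5412), x⁻ = (-2.4911) → reset → x⁺ = (-2.4862), jump to mode 0
Mode 0: flow for 0.6865 to horizon, guard not reached → x = (-1.9720)

1 0.4148 0->2
2 1.5412 2->0
final: 0 -1.9720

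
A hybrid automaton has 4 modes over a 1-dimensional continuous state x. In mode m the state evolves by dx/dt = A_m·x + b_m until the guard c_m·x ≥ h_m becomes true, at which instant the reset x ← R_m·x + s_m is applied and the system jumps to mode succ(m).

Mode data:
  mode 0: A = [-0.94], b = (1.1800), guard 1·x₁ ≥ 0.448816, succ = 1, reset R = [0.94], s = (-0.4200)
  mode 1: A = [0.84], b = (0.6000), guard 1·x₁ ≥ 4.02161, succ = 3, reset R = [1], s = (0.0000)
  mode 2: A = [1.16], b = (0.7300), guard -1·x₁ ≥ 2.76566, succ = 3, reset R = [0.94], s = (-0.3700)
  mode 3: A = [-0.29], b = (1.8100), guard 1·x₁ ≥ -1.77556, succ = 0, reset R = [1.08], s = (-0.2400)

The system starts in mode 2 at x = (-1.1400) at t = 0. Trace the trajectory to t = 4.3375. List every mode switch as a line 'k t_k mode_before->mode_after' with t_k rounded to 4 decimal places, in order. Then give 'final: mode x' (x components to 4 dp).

1 1.2337 2->3
2 1.7125 3->0
3 3.2472 0->1
final: 1 1.0754

Mode 2: guard c·x = 2.7657 hit at Δt = 1.2337 (t = 1.2337), x⁻ = (-2.7657) → reset → x⁺ = (-2.9697), jump to mode 3
Mode 3: guard c·x = -1.7756 hit at Δt = 0.4788 (t = 1.7125), x⁻ = (-1.7756) → reset → x⁺ = (-2.1576), jump to mode 0
Mode 0: guard c·x = 0.4488 hit at Δt = 1.5347 (t = 3.2472), x⁻ = (0.4488) → reset → x⁺ = (0.0019), jump to mode 1
Mode 1: flow for 1.0903 to horizon, guard not reached → x = (1.0754)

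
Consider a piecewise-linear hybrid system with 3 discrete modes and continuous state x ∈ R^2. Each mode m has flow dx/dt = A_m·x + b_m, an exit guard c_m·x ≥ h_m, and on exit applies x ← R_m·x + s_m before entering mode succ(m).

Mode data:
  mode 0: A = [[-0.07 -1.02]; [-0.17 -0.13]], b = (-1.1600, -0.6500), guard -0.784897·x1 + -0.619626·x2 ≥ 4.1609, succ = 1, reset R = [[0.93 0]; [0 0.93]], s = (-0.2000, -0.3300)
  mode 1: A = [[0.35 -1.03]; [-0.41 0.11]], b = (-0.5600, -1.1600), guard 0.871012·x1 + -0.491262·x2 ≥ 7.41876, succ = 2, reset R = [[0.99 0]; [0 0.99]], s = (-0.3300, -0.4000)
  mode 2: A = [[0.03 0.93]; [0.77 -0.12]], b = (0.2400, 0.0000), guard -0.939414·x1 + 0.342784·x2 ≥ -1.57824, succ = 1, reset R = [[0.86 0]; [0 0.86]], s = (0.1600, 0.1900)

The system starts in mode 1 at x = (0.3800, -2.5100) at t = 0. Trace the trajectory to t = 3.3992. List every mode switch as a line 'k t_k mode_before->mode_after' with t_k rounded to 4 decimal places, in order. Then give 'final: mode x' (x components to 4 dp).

Mode 1: guard c·x = 7.4188 hit at Δt = 1.1907 (t = 1.1907), x⁻ = (5.3800, -5.5626) → reset → x⁺ = (4.9962, -5.9070), jump to mode 2
Mode 2: guard c·x = -1.5782 hit at Δt = 1.2890 (t = 2.4797), x⁻ = (0.6674, -2.7753) → reset → x⁺ = (0.7339, -2.1967), jump to mode 1
Mode 1: flow for 0.9195 to horizon, guard not reached → x = (3.8731, -4.3565)

1 1.1907 1->2
2 2.4797 2->1
final: 1 3.8731 -4.3565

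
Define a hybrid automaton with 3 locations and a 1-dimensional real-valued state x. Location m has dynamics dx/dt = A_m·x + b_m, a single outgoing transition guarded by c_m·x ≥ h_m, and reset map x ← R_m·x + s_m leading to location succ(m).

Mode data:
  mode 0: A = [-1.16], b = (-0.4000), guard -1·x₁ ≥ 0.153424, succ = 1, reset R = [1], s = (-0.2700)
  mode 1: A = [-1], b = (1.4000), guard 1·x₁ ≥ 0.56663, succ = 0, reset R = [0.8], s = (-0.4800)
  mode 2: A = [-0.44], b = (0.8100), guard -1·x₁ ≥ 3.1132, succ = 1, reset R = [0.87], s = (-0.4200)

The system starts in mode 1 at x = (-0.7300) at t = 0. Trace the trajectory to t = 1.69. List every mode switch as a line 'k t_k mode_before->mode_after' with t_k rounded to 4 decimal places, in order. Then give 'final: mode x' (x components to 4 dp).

Mode 1: guard c·x = 0.5666 hit at Δt = 0.9384 (t = 0.9384), x⁻ = (0.5666) → reset → x⁺ = (-0.0267), jump to mode 0
Mode 0: guard c·x = 0.1534 hit at Δt = 0.4380 (t = 1.3764), x⁻ = (-0.1534) → reset → x⁺ = (-0.4234), jump to mode 1
Mode 1: flow for 0.3136 to horizon, guard not reached → x = (0.0674)

1 0.9384 1->0
2 1.3764 0->1
final: 1 0.0674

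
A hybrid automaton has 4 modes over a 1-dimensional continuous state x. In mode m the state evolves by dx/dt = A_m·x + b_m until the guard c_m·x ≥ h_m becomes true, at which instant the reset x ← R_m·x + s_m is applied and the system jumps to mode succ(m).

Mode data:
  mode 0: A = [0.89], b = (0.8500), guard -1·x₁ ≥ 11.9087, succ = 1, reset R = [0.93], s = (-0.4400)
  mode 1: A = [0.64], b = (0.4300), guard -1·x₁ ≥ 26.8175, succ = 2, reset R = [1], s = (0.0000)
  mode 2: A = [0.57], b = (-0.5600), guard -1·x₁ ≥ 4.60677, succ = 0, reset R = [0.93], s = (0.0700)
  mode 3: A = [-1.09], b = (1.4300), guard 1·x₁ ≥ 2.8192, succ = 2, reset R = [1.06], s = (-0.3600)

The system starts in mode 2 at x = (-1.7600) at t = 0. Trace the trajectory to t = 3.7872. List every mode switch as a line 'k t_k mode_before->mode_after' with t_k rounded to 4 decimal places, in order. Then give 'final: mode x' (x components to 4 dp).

Mode 2: guard c·x = 4.6068 hit at Δt = 1.2491 (t = 1.2491), x⁻ = (-4.6068) → reset → x⁺ = (-4.2143), jump to mode 0
Mode 0: guard c·x = 11.9087 hit at Δt = 1.3620 (t = 2.6111), x⁻ = (-11.9087) → reset → x⁺ = (-11.5151), jump to mode 1
Mode 1: flow for 1.1761 to horizon, guard not reached → x = (-23.6892)

1 1.2491 2->0
2 2.6111 0->1
final: 1 -23.6892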